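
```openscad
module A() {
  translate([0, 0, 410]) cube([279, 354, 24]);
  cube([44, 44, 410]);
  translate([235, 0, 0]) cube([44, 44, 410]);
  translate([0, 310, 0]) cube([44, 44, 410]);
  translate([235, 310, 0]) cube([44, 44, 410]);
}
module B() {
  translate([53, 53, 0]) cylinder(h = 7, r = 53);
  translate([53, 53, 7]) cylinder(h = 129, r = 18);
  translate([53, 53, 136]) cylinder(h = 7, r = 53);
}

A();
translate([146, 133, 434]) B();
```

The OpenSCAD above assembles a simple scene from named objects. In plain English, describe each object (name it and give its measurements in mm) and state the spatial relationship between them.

A is a simple wooden stool: a rectangular seat 279 mm (x) by 354 mm (y), 24 mm thick, top face at z = 434 mm, on four square legs, each 44×44 mm in cross-section. The legs rest on z = 0, each flush with a corner of the seat.

B is a spool: two coaxial disc flanges of radius 53 mm and thickness 7 mm, joined by a core cylinder of radius 18 mm and height 129 mm. The lower flange rests on z = 0 and the three cylinders share a vertical axis.

The spool is on top of the stool.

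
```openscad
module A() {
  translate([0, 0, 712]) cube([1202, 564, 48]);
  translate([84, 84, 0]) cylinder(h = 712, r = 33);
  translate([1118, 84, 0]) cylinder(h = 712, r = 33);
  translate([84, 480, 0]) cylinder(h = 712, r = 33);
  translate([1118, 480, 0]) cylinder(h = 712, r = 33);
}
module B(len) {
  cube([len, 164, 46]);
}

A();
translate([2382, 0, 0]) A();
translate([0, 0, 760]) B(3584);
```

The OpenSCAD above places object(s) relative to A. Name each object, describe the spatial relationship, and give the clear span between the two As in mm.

A is a table. B is a beam. A beam spans the tops of two tables. The clear span between the two tables is 1180 mm.

Second table starts at x = 2382; first ends at x = 1202; clear span = 2382 − 1202 = 1180 mm.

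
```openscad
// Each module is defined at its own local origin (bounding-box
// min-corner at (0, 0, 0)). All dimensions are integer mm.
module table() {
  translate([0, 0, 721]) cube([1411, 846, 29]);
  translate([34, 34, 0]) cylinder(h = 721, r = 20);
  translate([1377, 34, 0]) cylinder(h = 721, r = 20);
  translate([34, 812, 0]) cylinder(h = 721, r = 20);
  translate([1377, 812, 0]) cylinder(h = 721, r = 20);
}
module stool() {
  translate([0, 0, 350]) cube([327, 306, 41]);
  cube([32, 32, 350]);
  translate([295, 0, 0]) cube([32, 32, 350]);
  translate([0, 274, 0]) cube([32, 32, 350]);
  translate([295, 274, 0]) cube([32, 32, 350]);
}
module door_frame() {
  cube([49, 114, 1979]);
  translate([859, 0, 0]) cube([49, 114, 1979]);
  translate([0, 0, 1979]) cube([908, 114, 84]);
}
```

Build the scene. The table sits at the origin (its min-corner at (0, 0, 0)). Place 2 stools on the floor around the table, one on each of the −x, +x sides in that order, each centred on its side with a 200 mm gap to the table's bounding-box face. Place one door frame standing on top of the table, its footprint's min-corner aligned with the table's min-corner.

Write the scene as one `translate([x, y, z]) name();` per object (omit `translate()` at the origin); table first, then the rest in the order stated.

table();
translate([-527, 270, 0]) stool();
translate([1611, 270, 0]) stool();
translate([0, 0, 750]) door_frame();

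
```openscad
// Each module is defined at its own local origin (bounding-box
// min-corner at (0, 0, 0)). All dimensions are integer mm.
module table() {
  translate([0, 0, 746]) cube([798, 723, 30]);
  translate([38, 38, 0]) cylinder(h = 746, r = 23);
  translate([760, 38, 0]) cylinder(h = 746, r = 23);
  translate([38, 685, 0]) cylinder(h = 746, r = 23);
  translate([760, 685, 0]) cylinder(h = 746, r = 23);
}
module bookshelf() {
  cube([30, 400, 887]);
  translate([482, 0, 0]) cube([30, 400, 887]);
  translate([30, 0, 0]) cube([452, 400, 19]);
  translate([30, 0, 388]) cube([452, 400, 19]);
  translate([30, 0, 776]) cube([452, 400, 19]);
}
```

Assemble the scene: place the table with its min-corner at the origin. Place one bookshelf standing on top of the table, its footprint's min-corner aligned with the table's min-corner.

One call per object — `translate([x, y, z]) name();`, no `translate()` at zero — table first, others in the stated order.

table();
translate([0, 0, 776]) bookshelf();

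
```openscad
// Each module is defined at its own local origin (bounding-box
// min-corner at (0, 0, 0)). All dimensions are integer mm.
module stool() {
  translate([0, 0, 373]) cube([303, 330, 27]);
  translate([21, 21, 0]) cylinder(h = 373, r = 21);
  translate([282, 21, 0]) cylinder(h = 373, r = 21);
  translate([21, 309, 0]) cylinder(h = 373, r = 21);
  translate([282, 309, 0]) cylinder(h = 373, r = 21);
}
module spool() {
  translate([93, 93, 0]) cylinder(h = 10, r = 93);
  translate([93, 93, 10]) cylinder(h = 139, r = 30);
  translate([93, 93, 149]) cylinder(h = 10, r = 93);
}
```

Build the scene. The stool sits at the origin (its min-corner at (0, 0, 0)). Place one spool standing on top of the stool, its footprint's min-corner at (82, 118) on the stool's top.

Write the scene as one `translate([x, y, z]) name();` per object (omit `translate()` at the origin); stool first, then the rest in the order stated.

stool();
translate([82, 118, 400]) spool();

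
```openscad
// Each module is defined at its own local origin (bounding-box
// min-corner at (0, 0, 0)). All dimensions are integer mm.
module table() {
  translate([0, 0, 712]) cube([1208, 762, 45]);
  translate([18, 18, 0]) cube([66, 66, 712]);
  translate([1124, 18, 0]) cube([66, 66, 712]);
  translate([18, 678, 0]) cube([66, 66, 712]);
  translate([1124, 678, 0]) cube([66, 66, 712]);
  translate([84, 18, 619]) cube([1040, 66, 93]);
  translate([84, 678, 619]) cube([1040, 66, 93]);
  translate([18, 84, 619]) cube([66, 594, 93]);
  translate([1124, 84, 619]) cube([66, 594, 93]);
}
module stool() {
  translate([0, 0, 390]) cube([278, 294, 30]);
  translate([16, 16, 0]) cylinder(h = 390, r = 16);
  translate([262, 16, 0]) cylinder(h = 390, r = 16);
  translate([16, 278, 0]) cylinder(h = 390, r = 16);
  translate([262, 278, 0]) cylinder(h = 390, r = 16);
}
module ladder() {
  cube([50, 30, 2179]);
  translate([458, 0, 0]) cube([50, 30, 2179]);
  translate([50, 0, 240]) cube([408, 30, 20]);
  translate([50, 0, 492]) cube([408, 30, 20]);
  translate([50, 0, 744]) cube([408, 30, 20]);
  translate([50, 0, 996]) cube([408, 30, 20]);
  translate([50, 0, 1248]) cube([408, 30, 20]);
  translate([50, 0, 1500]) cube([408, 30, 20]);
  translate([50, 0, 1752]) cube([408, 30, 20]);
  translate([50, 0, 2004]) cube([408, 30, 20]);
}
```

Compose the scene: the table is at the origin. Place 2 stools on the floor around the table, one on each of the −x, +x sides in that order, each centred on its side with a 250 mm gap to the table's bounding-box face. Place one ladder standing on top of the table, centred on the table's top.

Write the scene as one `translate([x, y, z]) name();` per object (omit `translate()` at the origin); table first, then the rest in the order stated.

table();
translate([-528, 234, 0]) stool();
translate([1458, 234, 0]) stool();
translate([350, 366, 757]) ladder();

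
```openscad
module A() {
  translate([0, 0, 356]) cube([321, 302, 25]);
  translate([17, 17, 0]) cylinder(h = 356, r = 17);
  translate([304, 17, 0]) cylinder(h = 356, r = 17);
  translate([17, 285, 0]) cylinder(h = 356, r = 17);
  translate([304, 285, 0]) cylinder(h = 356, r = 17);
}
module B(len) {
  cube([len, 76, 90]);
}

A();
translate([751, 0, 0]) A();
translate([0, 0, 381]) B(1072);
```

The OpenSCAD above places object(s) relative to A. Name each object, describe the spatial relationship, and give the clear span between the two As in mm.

A is a stool. B is a beam. A beam spans the tops of two stools. The clear span between the two stools is 430 mm.

Second stool starts at x = 751; first ends at x = 321; clear span = 751 − 321 = 430 mm.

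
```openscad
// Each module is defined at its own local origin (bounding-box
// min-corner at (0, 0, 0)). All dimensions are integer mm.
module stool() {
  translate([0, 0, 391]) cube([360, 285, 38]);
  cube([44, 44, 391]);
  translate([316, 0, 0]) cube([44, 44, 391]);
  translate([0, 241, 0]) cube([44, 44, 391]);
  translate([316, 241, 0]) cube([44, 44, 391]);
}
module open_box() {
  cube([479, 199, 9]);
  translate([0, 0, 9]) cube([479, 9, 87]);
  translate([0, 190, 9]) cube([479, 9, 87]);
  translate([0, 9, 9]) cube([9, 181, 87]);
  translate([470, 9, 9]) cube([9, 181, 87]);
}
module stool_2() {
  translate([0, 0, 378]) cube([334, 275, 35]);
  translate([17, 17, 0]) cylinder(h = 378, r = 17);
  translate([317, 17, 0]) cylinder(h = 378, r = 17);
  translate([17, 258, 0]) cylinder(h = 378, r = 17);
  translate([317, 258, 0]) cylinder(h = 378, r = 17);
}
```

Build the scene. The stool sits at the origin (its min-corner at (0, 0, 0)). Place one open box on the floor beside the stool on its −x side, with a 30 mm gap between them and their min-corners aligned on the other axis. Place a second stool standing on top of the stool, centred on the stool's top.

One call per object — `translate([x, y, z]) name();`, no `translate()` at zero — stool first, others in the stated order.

stool();
translate([-509, 0, 0]) open_box();
translate([13, 5, 429]) stool_2();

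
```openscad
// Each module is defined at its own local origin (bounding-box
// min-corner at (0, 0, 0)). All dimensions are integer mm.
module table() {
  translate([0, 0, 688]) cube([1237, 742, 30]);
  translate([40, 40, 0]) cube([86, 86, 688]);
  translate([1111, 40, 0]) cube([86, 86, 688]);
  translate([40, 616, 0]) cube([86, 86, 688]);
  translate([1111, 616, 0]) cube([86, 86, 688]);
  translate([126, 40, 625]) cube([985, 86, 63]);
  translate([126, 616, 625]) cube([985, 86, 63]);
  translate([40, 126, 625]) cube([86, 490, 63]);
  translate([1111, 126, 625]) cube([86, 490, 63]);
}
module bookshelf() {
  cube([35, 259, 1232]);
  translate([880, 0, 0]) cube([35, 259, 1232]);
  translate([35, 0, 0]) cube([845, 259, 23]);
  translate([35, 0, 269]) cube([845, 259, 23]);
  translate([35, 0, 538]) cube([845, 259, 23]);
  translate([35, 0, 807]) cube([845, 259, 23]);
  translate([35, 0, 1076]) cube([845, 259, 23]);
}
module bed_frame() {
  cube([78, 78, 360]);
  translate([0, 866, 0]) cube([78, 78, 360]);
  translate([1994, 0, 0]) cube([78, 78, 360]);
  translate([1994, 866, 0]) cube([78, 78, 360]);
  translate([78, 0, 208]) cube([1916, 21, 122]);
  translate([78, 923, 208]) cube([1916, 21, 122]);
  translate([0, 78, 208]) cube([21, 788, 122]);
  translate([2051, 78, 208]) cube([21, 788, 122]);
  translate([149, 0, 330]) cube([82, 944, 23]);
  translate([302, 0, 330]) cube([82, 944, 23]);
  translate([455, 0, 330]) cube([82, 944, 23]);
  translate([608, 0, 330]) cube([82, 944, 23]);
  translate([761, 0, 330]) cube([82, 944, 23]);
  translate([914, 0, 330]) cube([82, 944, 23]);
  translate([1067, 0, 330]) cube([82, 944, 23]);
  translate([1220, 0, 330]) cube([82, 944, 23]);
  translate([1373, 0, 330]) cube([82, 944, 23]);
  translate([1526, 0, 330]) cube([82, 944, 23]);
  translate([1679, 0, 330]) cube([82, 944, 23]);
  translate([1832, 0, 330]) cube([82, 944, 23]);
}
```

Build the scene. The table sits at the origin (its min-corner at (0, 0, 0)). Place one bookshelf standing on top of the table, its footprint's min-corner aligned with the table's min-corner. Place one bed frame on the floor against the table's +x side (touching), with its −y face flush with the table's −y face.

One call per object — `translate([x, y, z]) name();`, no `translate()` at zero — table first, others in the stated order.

table();
translate([0, 0, 718]) bookshelf();
translate([1237, 0, 0]) bed_frame();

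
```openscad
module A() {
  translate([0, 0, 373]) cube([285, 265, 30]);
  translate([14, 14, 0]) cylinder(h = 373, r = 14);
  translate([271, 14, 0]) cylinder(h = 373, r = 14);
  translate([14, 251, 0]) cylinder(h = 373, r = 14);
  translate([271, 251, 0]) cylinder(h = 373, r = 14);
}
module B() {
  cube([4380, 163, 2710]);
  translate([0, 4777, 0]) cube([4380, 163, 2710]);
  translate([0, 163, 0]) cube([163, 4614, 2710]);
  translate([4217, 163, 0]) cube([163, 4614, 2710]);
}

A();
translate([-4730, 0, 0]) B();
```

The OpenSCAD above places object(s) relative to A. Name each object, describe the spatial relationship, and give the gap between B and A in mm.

A is a stool. B is a house frame. The house frame is on the floor beside the stool on its −x side. The gap between the house frame and the stool is 350 mm.

The house frame's nearest face is 350 mm from the stool's −x face.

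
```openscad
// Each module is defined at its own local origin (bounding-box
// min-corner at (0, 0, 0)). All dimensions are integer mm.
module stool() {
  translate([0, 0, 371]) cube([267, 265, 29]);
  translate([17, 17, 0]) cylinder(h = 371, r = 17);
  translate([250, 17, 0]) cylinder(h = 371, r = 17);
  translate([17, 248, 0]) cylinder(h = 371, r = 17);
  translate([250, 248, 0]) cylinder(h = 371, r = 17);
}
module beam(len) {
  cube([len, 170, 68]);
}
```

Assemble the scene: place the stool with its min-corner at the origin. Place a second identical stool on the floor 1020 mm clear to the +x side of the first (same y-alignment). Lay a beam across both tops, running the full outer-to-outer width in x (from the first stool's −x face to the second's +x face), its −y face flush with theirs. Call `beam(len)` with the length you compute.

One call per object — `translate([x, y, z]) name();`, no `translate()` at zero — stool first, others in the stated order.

stool();
translate([1287, 0, 0]) stool();
translate([0, 0, 400]) beam(1554);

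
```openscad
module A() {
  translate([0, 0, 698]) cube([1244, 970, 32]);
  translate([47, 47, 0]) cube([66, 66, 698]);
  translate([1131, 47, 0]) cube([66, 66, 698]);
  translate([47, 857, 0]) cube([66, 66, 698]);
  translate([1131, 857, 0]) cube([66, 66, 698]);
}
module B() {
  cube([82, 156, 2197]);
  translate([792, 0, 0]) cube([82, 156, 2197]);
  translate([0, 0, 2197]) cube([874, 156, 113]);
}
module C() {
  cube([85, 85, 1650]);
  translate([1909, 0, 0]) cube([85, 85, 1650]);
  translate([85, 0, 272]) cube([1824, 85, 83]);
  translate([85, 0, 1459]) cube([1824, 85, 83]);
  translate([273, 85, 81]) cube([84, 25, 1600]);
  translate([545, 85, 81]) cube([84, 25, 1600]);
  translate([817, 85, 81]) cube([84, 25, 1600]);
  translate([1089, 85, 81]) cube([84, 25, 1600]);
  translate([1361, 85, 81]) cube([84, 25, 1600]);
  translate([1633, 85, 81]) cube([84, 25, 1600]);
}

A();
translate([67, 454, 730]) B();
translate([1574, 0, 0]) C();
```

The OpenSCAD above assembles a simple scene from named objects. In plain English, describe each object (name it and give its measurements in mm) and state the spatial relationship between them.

A is a rectangular dining table. The top is 1244×970×32 mm with its upper surface at z = 730 mm. It stands on four 66×66 mm square legs, each inset 47 mm from the nearest pair of top edges, running from the floor to the underside of the top.

B is a rectangular door frame: two vertical jambs of 82×156 mm section, 2197 mm tall, with a clear opening 710 mm wide between their inner faces. A header 113 mm tall and 156 mm deep lies on top of the jambs and spans the full outside width.

C is a fence section. Two 85×85 mm posts, 1650 mm tall, stand on the floor with a clear span of 1824 mm between their inner faces. Two horizontal rails of 85×83 mm section span the gap between the posts with their undersides at z = 272 mm and z = 1459 mm, flush with the posts' −y face. 6 pickets, each 84 mm wide, 25 mm thick and 1600 mm tall, are fixed to the +y face of the rails with their bottoms at z = 81 mm, evenly spaced across the span with equal gaps (rounded down to the nearest mm) at the −x end and between each pair — any rounding remainder accumulates at the +x end.

The door frame is on top of the table. The fence section is on the floor beside the table on its +x side.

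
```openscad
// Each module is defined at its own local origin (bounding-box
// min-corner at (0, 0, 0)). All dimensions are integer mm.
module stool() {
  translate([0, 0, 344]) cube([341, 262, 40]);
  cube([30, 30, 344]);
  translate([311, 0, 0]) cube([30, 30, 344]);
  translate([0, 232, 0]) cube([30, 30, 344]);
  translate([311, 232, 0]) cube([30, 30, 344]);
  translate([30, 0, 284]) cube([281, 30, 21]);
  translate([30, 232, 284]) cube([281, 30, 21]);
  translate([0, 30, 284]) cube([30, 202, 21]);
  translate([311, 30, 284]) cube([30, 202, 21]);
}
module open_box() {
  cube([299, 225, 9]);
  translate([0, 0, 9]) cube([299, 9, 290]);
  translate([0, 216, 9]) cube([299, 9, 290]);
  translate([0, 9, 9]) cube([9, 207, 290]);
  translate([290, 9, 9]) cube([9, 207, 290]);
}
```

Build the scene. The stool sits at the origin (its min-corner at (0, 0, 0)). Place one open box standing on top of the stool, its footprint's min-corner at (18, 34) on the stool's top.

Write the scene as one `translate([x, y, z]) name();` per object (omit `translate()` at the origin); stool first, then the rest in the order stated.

stool();
translate([18, 34, 384]) open_box();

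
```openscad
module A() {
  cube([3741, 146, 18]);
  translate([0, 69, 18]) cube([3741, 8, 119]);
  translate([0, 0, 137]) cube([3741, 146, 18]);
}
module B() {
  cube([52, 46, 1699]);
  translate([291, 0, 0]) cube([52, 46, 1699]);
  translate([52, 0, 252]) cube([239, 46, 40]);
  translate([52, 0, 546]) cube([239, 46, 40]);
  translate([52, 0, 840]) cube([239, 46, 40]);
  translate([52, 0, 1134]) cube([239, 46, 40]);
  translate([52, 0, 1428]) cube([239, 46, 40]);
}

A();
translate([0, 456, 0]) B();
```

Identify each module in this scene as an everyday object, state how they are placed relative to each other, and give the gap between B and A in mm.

A is an I-beam. B is a ladder. The ladder is on the floor beside the I-beam on its +y side. The gap between the ladder and the I-beam is 310 mm.

The ladder's nearest face is 310 mm from the I-beam's +y face.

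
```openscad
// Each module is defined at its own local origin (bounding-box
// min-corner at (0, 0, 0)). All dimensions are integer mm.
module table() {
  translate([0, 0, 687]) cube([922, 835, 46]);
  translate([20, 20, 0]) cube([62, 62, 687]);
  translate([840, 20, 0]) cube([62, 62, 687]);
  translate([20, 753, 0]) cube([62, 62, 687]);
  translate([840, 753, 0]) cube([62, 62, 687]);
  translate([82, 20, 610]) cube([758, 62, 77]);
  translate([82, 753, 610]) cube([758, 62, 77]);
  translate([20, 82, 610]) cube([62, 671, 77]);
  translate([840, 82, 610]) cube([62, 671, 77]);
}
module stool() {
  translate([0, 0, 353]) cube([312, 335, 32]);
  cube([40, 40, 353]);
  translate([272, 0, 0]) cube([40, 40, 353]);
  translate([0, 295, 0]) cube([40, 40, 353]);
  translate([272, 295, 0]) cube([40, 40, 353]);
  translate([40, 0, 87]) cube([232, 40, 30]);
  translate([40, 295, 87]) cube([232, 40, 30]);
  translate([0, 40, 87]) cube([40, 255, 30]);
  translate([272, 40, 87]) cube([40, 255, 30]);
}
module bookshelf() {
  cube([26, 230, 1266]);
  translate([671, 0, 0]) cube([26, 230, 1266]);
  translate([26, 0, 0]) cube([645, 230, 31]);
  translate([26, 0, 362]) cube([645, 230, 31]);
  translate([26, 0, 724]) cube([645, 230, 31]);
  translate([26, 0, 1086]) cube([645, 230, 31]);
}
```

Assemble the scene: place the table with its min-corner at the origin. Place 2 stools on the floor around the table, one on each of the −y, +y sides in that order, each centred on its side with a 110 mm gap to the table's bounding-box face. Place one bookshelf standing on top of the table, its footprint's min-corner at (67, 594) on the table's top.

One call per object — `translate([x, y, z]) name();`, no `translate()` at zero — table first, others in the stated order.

table();
translate([305, -445, 0]) stool();
translate([305, 945, 0]) stool();
translate([67, 594, 733]) bookshelf();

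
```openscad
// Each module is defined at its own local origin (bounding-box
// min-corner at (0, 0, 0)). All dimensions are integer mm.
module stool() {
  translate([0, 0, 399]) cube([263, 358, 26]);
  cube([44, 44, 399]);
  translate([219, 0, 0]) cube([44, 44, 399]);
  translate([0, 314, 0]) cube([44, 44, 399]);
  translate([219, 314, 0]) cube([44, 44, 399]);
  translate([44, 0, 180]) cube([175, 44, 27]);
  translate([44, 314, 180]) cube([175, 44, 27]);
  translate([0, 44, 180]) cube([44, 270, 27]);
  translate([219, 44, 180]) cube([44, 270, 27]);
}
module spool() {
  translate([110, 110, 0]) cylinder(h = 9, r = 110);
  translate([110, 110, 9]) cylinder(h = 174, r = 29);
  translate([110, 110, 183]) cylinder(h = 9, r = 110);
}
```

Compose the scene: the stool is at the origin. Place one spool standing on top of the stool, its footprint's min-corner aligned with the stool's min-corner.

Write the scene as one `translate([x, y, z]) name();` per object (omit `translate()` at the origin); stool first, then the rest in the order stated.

stool();
translate([0, 0, 425]) spool();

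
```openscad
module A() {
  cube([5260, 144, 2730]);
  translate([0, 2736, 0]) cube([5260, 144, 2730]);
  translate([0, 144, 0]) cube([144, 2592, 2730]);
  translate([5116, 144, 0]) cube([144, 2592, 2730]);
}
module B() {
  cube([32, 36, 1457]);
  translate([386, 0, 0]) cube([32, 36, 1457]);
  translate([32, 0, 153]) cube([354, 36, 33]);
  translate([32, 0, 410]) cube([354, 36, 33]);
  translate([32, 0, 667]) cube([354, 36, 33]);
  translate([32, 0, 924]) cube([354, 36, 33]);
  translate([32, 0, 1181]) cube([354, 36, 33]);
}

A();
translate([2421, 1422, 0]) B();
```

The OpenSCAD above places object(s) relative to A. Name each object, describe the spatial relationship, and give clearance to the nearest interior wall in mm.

A is a house frame. B is a ladder. The ladder sits inside the house frame, centred. The clearance to the nearest interior wall is 1278 mm.

Clearances: x = 2277, y = 1278; minimum 1278 mm.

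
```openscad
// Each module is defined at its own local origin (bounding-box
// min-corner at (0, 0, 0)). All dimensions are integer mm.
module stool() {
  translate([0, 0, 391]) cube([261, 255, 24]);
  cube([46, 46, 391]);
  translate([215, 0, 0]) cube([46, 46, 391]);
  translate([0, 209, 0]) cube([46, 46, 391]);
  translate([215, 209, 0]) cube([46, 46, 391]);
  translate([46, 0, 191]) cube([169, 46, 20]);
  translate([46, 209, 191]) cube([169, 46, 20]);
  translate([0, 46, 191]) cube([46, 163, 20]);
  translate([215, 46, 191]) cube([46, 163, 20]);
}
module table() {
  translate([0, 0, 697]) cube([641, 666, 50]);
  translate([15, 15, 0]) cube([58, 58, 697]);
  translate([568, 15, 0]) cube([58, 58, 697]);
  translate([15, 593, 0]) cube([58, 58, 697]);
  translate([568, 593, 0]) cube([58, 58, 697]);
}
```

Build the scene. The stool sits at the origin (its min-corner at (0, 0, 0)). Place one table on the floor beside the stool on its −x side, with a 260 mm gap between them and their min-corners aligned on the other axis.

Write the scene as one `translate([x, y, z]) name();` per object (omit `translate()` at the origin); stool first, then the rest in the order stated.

stool();
translate([-901, 0, 0]) table();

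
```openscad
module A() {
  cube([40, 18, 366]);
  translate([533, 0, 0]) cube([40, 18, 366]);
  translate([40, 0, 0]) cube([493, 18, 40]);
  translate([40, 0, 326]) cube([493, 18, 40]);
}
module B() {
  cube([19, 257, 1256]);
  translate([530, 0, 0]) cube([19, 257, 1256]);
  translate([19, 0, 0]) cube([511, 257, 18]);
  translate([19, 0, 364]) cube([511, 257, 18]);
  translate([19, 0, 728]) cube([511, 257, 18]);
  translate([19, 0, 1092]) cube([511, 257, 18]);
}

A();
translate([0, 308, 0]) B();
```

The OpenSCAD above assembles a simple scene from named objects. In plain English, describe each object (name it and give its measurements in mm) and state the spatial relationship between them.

A is a picture frame with a 493×286 mm rectangular opening (x by z) and a uniform 40 mm border on every side. Frame depth is 18 mm along y. It is built from two vertical stiles running the full outside height and two horizontal rails spanning the gap between the stiles.

B is an open bookshelf. Two side panels, each 19 mm thick, 257 mm deep and 1256 mm tall, stand 549 mm apart (outside-to-outside). Between them sit 4 shelves, each 18 mm thick and 257 mm deep, spanning the full gap between the sides. The bottom shelf rests on the floor (its underside at z = 0) and the clear gap between one shelf's top and the next shelf's underside is 346 mm.

The bookshelf is on the floor beside the picture frame on its +y side.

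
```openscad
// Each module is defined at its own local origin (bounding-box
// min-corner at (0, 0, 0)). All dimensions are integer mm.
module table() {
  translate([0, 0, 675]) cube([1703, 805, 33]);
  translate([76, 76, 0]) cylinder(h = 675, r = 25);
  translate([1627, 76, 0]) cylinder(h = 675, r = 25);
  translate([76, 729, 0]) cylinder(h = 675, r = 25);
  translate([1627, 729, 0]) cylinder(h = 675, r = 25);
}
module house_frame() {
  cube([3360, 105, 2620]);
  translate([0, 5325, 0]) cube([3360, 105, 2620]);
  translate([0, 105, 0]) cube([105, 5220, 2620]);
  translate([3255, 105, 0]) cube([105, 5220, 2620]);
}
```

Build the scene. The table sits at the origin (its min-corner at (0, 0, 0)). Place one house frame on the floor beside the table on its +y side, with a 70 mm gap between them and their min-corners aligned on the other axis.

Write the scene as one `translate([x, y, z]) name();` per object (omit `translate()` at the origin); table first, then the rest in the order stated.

table();
translate([0, 875, 0]) house_frame();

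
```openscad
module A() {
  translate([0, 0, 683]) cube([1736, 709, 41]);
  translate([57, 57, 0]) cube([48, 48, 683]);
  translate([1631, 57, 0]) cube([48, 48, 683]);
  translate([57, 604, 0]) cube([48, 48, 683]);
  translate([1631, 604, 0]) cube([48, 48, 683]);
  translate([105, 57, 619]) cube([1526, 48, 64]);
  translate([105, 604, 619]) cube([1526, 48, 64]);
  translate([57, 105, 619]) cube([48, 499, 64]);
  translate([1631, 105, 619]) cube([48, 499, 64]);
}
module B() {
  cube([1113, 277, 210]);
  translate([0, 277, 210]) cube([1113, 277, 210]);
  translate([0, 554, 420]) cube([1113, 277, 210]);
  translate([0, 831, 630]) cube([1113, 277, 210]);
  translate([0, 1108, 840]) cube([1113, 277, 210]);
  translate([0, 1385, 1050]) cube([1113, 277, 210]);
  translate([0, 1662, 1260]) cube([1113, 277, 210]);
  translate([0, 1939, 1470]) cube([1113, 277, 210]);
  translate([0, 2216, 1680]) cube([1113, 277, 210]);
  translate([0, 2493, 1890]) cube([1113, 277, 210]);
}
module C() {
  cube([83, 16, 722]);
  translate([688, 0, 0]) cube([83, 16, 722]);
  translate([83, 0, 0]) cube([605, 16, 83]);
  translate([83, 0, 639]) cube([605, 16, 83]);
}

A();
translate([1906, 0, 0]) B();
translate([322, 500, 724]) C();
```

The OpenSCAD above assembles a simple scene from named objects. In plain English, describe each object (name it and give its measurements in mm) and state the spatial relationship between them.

A is a table: top 1736 mm (x) × 709 mm (y), 41 mm thick, upper face at z = 724 mm, on four 48×48 mm square legs, each inset 57 mm from the nearest pair of top edges, running from z = 0 to the bottom of the top. Four apron rails, 48 mm thick and 64 mm tall, run between adjacent legs with their top edges flush with the underside of the top and their outer faces flush with the legs' outer faces.

B is a straight staircase of 10 solid steps. Each step is 1113 mm wide (x), 277 mm deep (y, the going) and 210 mm tall (the rise). The first step rests on the floor; each subsequent step sits one going further in +y and one rise higher in +z, directly behind and above the previous step with no overlap.

C is a rectangular picture frame lying in the x–z plane (depth along y). The opening is 605 mm wide (x) by 556 mm tall (z), surrounded by a border 83 mm wide on all four sides. The frame is 16 mm deep and is made of two full-height vertical stiles with two horizontal rails fitted between them.

The staircase is on the floor beside the table on its +x side. The picture frame is on top of the table.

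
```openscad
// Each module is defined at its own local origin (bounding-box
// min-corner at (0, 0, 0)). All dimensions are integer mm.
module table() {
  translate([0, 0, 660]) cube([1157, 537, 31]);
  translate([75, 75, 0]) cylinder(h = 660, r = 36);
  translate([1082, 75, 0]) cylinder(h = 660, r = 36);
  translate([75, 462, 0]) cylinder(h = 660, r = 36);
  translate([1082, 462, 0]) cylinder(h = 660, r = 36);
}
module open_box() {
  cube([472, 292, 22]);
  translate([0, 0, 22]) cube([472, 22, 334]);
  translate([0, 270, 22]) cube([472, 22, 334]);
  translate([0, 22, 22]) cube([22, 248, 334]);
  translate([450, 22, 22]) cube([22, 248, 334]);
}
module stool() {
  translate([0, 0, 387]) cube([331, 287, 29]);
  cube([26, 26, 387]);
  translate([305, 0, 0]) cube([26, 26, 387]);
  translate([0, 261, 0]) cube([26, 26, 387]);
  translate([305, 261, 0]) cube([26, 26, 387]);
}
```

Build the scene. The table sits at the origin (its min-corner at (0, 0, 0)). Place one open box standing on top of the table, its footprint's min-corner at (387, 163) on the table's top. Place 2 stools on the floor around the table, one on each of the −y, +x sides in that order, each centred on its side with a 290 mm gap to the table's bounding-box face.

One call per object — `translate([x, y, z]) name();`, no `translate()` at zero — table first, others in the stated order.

table();
translate([387, 163, 691]) open_box();
translate([413, -577, 0]) stool();
translate([1447, 125, 0]) stool();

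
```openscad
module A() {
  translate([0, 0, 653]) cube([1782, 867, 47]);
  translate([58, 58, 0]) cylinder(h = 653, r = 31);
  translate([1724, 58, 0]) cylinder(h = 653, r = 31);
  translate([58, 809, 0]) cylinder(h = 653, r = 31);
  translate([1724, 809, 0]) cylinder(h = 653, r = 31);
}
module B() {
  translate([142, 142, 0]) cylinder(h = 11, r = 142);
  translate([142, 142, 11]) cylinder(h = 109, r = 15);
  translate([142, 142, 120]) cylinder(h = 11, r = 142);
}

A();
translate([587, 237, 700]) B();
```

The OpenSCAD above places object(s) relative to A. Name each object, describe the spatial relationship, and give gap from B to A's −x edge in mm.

The spool's min-x is at 587; the table's min-x is 0; gap = 587 mm.

A is a table. B is a spool. The spool is on top of the table. The gap from the spool to the table's −x edge is 587 mm.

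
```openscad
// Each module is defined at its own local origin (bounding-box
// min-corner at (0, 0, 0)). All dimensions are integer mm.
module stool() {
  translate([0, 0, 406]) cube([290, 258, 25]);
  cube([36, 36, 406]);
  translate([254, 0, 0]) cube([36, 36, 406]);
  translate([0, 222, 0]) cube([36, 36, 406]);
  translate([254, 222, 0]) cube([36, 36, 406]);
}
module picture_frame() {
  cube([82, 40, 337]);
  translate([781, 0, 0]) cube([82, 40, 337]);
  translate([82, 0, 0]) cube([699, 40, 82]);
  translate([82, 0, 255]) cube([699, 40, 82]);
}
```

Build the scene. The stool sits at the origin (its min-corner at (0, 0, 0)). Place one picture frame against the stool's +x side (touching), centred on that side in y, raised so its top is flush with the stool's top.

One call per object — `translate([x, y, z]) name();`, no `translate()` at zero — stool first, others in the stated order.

stool();
translate([290, 109, 94]) picture_frame();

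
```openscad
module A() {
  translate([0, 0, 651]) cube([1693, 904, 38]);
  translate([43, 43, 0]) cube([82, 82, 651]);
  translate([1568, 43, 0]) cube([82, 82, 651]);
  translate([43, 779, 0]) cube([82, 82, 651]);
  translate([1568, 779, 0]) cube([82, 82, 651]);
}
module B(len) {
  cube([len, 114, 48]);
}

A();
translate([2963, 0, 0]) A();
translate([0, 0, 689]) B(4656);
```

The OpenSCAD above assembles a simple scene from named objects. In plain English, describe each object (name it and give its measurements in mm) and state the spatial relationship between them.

A is a table: top 1693 mm (x) × 904 mm (y), 38 mm thick, upper face at z = 689 mm, on four 82×82 mm square legs, each inset 43 mm from the nearest pair of top edges, running from z = 0 to the bottom of the top.

B is a rectangular beam 4656 mm long (x), 114 mm deep (y), 48 mm thick (z).

The beam spans the tops of two tables placed 1270 mm apart, resting at z = 689 mm.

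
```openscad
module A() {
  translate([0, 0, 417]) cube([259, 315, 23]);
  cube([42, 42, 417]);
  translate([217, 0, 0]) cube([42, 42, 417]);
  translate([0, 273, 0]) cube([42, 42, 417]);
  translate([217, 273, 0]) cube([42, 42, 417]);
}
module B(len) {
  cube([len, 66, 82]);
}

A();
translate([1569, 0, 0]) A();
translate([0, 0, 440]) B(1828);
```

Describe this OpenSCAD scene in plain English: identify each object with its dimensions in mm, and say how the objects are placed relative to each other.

A is a simple wooden stool: a rectangular seat 259 mm (x) by 315 mm (y), 23 mm thick, top face at z = 440 mm, on four square legs, each 42×42 mm in cross-section. The legs rest on z = 0, each flush with a corner of the seat.

B is a rectangular beam 1828 mm long (x), 66 mm deep (y), 82 mm thick (z).

The beam spans the tops of two stools placed 1310 mm apart, resting at z = 440 mm.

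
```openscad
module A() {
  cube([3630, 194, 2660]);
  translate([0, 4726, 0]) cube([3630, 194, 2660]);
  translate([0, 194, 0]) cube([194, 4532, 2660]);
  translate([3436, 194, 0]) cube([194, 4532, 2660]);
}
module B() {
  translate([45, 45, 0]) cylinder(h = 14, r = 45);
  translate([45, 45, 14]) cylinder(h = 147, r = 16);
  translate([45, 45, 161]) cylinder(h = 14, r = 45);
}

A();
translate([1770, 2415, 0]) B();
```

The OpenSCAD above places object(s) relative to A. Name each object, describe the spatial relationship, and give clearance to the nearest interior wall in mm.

A is a house frame. B is a spool. The spool sits inside the house frame, centred. The clearance to the nearest interior wall is 1576 mm.

Clearances: x = 1576, y = 2221; minimum 1576 mm.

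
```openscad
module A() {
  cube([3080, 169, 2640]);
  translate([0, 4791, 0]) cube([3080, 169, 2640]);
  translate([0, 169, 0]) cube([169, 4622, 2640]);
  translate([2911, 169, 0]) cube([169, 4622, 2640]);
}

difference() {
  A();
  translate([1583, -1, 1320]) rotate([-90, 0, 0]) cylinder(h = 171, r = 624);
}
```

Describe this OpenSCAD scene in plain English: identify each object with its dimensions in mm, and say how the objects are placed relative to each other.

A is the wall frame of a small rectangular building: four walls, each 2640 mm tall and 169 mm thick, enclosing a footprint 3080 mm (x) by 4960 mm (y) outside-to-outside, with no floor or roof. The front and back walls (the −y and +y sides) span the full width; the two side walls fit between them.

The house frame has a circular hole of radius 624 mm through its front wall, centred at (x = 1583, z = 1320).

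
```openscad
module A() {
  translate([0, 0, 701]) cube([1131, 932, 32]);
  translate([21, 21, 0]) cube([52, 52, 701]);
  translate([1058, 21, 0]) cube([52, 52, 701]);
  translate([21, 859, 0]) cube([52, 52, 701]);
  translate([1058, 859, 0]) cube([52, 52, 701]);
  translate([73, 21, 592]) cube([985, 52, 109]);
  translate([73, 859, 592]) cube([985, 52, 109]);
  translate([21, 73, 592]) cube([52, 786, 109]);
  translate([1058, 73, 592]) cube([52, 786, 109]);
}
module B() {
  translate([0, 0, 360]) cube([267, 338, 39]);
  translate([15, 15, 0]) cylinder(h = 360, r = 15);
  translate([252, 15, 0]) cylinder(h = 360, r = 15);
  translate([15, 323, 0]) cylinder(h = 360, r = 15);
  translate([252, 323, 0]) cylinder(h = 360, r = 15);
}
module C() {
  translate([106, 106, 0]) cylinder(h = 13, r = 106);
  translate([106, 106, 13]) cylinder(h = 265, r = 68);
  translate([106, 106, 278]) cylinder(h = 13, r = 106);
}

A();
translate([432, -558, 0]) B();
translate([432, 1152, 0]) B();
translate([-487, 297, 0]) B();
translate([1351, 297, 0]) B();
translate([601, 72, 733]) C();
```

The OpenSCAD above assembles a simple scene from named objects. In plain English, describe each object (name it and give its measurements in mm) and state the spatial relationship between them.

A is a rectangular dining table. The top is 1131×932×32 mm with its upper surface at z = 733 mm. It stands on four 52×52 mm square legs, each inset 21 mm from the nearest pair of top edges, running from the floor to the underside of the top. Four apron rails, 52 mm thick and 109 mm tall, run between adjacent legs with their top edges flush with the underside of the top and their outer faces flush with the legs' outer faces.

B is a four-legged stool. The seat is a 267×338×39 mm slab whose top surface is at z = 399 mm; four round legs, each 30 mm in diameter, run from the floor (z = 0) to the underside of the seat, each leg's axis is inset half a diameter from the nearest pair of seat edges (so the leg's bounding box is flush with the corner).

C is a spool: two coaxial disc flanges of radius 106 mm and thickness 13 mm, joined by a core cylinder of radius 68 mm and height 265 mm. The lower flange rests on z = 0 and the three cylinders share a vertical axis.

Four stools sit around the table at the −y, +y, −x, +x sides. The spool is on top of the table.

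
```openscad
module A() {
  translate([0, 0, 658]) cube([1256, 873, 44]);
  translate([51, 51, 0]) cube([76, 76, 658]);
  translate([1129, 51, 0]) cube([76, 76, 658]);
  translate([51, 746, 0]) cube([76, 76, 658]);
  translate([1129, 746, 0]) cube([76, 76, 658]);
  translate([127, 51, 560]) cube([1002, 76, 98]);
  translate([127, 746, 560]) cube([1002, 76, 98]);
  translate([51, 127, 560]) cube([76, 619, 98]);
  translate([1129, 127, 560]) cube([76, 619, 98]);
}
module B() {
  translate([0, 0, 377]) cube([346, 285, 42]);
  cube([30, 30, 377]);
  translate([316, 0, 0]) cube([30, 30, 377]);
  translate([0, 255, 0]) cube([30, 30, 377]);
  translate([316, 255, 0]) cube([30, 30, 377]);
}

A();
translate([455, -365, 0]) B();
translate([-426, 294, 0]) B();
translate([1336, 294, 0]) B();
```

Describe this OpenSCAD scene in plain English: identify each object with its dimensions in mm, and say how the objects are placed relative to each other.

A is a rectangular dining table. The top is 1256×873×44 mm with its upper surface at z = 702 mm. It stands on four 76×76 mm square legs, each inset 51 mm from the nearest pair of top edges, running from the floor to the underside of the top. Four apron rails, 76 mm thick and 98 mm tall, run between adjacent legs with their top edges flush with the underside of the top and their outer faces flush with the legs' outer faces.

B is a four-legged stool. The seat is 346×285 mm, 42 mm thick, top at z = 419 mm. It stands on four square legs, each 30×30 mm in cross-section, from z = 0 to the seat underside, each flush with a corner of the seat.

Three stools sit around the table at the −y, −x, +x sides.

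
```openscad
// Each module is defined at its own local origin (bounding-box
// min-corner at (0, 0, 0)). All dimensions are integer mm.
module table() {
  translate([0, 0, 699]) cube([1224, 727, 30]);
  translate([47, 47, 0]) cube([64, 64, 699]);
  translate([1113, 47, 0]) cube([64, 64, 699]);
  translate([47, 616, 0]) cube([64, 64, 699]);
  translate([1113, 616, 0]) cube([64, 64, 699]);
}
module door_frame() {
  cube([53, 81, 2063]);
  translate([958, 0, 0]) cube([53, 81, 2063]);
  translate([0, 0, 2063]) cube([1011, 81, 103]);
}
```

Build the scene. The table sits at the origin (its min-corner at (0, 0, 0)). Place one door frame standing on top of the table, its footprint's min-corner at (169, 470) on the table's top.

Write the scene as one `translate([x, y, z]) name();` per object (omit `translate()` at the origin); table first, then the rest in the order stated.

table();
translate([169, 470, 729]) door_frame();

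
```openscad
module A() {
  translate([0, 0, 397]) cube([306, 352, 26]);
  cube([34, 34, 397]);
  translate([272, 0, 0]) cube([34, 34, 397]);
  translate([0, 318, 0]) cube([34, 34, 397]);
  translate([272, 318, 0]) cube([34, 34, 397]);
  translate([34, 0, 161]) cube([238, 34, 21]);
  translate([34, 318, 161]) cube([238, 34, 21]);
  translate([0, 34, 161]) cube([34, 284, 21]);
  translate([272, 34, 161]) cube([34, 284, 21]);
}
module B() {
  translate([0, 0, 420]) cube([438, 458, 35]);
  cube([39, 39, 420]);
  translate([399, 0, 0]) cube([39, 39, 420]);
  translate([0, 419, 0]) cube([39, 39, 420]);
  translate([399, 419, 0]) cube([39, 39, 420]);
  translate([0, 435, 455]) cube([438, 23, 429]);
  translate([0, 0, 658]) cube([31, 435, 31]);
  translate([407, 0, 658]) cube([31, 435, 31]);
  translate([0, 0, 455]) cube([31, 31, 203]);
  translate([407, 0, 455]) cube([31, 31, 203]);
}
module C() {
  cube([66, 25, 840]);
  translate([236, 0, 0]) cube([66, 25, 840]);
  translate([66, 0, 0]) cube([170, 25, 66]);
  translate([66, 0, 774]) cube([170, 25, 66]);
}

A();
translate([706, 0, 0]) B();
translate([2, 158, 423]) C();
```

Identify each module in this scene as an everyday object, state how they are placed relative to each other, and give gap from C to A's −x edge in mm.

The picture frame's min-x is at 2; the stool's min-x is 0; gap = 2 mm.

A is a stool. B is a chair. C is a picture frame. The chair is on the floor beside the stool on its +x side. The picture frame is on top of the stool. The gap from the picture frame to the stool's −x edge is 2 mm.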